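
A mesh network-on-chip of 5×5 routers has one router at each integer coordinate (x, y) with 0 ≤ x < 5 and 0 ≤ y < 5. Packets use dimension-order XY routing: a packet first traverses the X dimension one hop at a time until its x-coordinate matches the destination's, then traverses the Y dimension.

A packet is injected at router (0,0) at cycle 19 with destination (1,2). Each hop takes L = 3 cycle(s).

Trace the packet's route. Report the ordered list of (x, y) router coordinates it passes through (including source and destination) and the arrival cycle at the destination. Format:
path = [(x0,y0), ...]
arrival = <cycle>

#0 — 0,0 | c19
#1 — 1,0 | c22 | E
#2 — 1,1 | c25 | N
#3 — 1,2 | c28 | N

path = [(0,0), (1,0), (1,1), (1,2)]
arrival = 28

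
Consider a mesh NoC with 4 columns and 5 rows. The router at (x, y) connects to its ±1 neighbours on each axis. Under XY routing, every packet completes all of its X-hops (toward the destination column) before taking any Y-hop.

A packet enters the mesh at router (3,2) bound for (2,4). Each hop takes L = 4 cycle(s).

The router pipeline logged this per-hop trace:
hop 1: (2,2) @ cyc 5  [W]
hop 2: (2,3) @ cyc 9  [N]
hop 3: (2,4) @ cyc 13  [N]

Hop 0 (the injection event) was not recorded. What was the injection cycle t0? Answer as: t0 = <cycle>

t0 = 1

Hop 1 reached at cycle 5; hop k is at t0 + k·L.
Subtract one hop: t0 = 5 − 4 = 1.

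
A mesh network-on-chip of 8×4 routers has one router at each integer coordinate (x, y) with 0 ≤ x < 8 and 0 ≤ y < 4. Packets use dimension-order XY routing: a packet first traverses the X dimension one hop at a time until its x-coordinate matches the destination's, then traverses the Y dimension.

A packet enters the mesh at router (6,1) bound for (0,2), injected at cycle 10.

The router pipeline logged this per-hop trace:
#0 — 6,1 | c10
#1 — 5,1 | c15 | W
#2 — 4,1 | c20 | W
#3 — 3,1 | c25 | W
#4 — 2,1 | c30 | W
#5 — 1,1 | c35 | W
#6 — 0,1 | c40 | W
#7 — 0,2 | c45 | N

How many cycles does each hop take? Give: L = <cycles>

L = 5

From hop 0 (10) to hop 1 (15): +5 cycles.
Per-hop latency L = Δcyc = 5.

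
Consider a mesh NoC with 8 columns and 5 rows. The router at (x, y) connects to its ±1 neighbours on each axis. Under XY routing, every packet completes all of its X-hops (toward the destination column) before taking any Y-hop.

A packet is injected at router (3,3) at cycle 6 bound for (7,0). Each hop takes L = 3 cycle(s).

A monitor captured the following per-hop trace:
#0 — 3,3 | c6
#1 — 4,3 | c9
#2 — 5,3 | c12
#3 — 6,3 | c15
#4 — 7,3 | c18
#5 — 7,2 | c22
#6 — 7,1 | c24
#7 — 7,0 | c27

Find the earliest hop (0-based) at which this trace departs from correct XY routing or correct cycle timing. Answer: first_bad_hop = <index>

  1: Δx=+1 Δy=+0 Δt=3 [ok]
  2: Δx=+1 Δy=+0 Δt=3 [ok]
  3: Δx=+1 Δy=+0 Δt=3 [ok]
  4: Δx=+1 Δy=+0 Δt=3 [ok]
  5: Δx=+0 Δy=-1 Δt=4 [BAD: Δcyc=4≠L]

first_bad_hop = 5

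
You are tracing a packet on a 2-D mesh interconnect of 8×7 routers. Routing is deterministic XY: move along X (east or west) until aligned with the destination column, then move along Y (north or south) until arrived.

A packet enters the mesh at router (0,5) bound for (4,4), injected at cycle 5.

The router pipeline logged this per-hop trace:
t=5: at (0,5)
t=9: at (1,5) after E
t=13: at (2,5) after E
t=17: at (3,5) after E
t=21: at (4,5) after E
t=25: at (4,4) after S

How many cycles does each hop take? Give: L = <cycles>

L = 4

cyc[1] − cyc[0] = 9 − 5 = 4.
That increment is L by definition: L = 4.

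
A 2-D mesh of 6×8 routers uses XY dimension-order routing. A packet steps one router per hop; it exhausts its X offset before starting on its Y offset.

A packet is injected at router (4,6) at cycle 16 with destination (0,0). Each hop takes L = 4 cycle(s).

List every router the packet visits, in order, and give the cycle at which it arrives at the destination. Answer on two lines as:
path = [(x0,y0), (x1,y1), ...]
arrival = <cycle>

t=16: at (4,6)
t=20: at (3,6) after W
t=24: at (2,6) after W
t=28: at (1,6) after W
t=32: at (0,6) after W
t=36: at (0,5) after S
t=40: at (0,4) after S
t=44: at (0,3) after S
t=48: at (0,2) after S
t=52: at (0,1) after S
t=56: at (0,0) after S

path = [(4,6), (3,6), (2,6), (1,6), (0,6), (0,5), (0,4), (0,3), (0,2), (0,1), (0,0)]
arrival = 56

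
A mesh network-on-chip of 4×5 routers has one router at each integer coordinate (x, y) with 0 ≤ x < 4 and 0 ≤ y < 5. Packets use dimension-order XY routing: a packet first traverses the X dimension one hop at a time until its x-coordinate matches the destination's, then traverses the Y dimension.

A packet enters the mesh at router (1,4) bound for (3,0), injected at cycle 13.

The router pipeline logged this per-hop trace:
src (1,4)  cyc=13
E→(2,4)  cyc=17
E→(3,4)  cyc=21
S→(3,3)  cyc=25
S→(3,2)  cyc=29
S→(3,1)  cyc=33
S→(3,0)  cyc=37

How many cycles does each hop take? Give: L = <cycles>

From hop 0 (13) to hop 1 (17): +4 cycles.
One hop costs L cycles, so L = 4.

L = 4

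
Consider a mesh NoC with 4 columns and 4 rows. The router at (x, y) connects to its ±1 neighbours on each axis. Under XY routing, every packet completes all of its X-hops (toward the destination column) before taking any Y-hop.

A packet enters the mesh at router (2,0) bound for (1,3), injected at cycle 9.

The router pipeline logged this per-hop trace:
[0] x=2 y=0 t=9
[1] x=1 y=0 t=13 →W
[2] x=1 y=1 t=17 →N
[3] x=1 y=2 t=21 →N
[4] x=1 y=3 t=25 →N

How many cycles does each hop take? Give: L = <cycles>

Δcyc across hop 0→1: 13 − 9 = 4.
One hop costs L cycles, so L = 4.

L = 4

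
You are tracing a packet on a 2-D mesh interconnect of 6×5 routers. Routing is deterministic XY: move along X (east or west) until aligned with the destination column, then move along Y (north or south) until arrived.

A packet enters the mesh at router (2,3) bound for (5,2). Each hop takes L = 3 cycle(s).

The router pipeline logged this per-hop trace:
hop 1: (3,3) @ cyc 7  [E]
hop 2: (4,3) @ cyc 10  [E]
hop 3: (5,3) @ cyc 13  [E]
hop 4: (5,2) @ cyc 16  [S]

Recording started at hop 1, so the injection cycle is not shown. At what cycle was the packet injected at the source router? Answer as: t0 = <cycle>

t0 = 4

cyc[1] = 7 and cyc[k] = t0 + k·L for every k.
So t0 = 7 − 1·3 = 4.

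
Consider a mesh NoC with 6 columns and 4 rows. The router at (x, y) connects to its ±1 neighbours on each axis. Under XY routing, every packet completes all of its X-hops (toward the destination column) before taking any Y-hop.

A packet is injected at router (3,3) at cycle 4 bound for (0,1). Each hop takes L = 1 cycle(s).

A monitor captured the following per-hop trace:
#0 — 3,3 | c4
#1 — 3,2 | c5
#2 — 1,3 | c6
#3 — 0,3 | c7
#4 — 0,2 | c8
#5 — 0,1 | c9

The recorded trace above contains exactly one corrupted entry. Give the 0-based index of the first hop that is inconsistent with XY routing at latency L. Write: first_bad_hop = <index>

first_bad_hop = 1

check 1→ d=(0,-1) cyc+1: BAD: Y-move but x=3≠0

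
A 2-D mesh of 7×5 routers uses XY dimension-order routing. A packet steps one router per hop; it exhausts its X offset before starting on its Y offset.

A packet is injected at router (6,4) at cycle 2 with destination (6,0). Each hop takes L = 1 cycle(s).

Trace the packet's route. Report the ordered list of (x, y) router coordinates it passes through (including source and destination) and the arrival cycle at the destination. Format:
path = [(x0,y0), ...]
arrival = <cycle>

#0 — 6,4 | c2
#1 — 6,3 | c3 | S
#2 — 6,2 | c4 | S
#3 — 6,1 | c5 | S
#4 — 6,0 | c6 | S

path = [(6,4), (6,3), (6,2), (6,1), (6,0)]
arrival = 6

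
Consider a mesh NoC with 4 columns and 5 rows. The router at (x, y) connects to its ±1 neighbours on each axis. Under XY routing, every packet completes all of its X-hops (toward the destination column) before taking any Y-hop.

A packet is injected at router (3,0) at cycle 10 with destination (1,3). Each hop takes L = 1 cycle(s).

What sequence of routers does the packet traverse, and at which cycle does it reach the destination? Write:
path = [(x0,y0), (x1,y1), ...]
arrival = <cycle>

[0] x=3 y=0 t=10
[1] x=2 y=0 t=11 →W
[2] x=1 y=0 t=12 →W
[3] x=1 y=1 t=13 →N
[4] x=1 y=2 t=14 →N
[5] x=1 y=3 t=15 →N

path = [(3,0), (2,0), (1,0), (1,1), (1,2), (1,3)]
arrival = 15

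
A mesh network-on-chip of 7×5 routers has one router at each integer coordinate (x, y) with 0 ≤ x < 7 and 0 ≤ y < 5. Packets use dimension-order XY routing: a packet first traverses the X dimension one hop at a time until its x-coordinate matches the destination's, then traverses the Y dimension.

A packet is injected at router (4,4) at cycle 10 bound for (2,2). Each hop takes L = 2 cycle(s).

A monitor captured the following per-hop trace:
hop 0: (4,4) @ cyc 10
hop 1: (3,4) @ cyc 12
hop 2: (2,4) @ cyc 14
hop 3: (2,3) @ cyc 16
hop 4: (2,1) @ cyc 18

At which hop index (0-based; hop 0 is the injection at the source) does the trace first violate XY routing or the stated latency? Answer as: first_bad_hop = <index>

check 1→ d=(-1,0) cyc+2: ok
check 2→ d=(-1,0) cyc+2: ok
check 3→ d=(0,-1) cyc+2: ok
check 4→ d=(0,-2) cyc+2: BAD: non-unit step

first_bad_hop = 4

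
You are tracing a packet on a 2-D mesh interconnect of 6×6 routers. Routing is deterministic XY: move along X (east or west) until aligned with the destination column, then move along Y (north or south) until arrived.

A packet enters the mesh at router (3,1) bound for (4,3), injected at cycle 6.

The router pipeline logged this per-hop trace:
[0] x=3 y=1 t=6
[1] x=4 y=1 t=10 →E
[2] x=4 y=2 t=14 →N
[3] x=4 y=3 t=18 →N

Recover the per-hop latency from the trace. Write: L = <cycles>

Δcyc across hop 0→1: 10 − 6 = 4.
Each hop adds L, hence L = 4.

L = 4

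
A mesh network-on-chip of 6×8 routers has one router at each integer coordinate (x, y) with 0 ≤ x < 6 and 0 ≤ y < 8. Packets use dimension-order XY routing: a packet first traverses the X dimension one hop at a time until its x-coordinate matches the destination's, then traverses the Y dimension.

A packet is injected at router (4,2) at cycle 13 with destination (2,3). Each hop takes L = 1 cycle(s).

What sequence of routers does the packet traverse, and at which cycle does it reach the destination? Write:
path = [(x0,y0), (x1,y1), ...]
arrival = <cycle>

path = [(4,2), (3,2), (2,2), (2,3)]
arrival = 16

hop 0: (4,2) @ cyc 13
hop 1: (3,2) @ cyc 14  [W]
hop 2: (2,2) @ cyc 15  [W]
hop 3: (2,3) @ cyc 16  [N]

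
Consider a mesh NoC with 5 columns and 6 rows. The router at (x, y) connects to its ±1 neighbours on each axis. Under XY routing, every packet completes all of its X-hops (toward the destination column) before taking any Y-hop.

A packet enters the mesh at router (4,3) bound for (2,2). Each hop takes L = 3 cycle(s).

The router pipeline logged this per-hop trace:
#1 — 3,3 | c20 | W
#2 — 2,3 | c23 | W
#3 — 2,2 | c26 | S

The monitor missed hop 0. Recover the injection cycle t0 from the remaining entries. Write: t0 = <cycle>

cyc[1] = 20 and cyc[k] = t0 + k·L for every k.
Subtract one hop: t0 = 20 − 3 = 17.

t0 = 17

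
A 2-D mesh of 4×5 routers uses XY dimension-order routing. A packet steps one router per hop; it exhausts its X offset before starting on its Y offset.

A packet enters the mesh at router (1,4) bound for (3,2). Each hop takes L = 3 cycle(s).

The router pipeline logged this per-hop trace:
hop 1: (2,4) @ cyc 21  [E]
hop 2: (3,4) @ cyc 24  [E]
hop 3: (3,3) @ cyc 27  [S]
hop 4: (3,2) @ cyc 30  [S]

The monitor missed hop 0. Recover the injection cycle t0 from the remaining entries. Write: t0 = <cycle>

t0 = 18

The first recorded entry is hop 1 at cycle 21.
Therefore t0 = 21 − L = 18.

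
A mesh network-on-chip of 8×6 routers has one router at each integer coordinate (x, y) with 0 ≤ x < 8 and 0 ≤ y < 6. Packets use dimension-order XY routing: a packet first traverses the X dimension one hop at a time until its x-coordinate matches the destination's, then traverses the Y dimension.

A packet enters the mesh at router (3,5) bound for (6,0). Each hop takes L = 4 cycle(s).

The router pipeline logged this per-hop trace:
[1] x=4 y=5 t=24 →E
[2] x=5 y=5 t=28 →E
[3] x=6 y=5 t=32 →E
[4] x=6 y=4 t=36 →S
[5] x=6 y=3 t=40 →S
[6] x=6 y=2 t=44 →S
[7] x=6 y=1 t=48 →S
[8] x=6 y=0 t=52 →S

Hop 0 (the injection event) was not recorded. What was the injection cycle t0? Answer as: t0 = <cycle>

cyc[1] = 24 and cyc[k] = t0 + k·L for every k.
Subtract one hop: t0 = 24 − 4 = 20.

t0 = 20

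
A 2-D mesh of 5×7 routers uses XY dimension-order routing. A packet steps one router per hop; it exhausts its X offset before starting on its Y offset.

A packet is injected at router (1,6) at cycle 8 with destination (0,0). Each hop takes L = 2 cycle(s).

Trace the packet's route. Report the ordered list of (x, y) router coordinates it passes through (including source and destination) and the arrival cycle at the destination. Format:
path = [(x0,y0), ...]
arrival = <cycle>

path = [(1,6), (0,6), (0,5), (0,4), (0,3), (0,2), (0,1), (0,0)]
arrival = 22

t=8: at (1,6)
t=10: at (0,6) after W
t=12: at (0,5) after S
t=14: at (0,4) after S
t=16: at (0,3) after S
t=18: at (0,2) after S
t=20: at (0,1) after S
t=22: at (0,0) after S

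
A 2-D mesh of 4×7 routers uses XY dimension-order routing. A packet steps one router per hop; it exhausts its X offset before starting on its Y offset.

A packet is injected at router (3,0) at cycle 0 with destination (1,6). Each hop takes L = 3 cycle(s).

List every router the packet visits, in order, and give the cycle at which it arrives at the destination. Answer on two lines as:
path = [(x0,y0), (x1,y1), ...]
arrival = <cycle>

path = [(3,0), (2,0), (1,0), (1,1), (1,2), (1,3), (1,4), (1,5), (1,6)]
arrival = 24

#0 — 3,0 | c0
#1 — 2,0 | c3 | W
#2 — 1,0 | c6 | W
#3 — 1,1 | c9 | N
#4 — 1,2 | c12 | N
#5 — 1,3 | c15 | N
#6 — 1,4 | c18 | N
#7 — 1,5 | c21 | N
#8 — 1,6 | c24 | N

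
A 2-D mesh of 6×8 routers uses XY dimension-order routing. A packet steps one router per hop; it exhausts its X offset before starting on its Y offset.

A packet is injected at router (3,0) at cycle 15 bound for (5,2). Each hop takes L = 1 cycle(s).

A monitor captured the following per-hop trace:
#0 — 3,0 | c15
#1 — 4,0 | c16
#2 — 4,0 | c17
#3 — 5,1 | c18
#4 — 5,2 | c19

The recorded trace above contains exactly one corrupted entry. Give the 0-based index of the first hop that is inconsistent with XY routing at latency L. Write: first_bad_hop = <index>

first_bad_hop = 2

check 1→ d=(1,0) cyc+1: ok
check 2→ d=(0,0) cyc+1: BAD: non-unit step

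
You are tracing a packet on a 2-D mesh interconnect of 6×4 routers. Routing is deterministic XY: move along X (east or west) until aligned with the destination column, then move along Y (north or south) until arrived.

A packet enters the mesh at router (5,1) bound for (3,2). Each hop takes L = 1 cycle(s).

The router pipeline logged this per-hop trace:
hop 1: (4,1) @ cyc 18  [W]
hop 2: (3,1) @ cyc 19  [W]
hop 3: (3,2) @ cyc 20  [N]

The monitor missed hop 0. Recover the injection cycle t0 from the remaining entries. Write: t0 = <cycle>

At hop 1 the cycle is 18; in general cyc_k = t0 + kL.
Subtract one hop: t0 = 18 − 1 = 17.

t0 = 17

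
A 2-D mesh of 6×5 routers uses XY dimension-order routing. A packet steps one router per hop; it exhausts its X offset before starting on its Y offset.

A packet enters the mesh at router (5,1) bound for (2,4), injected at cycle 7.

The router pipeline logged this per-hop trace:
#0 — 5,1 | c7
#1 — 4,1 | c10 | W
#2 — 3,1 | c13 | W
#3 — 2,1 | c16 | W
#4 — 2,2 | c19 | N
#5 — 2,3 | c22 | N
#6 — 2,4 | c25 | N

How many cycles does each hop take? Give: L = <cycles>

L = 3

cyc[1] − cyc[0] = 10 − 7 = 3.
That increment is L by definition: L = 3.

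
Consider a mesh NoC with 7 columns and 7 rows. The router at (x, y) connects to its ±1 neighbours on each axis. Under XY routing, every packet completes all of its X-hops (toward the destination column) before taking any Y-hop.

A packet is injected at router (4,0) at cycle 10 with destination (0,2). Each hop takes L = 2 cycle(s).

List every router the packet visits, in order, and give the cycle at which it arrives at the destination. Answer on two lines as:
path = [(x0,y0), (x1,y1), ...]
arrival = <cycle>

path = [(4,0), (3,0), (2,0), (1,0), (0,0), (0,1), (0,2)]
arrival = 22

hop 0: (4,0) @ cyc 10
hop 1: (3,0) @ cyc 12  [W]
hop 2: (2,0) @ cyc 14  [W]
hop 3: (1,0) @ cyc 16  [W]
hop 4: (0,0) @ cyc 18  [W]
hop 5: (0,1) @ cyc 20  [N]
hop 6: (0,2) @ cyc 22  [N]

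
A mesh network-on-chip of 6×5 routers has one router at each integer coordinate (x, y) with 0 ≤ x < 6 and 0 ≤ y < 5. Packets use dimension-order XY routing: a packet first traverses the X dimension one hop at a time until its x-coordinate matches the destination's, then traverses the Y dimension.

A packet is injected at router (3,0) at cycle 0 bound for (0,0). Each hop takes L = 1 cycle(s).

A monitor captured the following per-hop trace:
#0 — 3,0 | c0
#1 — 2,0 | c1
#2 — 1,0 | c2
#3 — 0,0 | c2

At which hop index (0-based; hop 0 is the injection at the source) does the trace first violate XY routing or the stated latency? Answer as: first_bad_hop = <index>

hop 1: step (-1,+0), +1 cyc — ok
hop 2: step (-1,+0), +1 cyc — ok
hop 3: step (-1,+0), +0 cyc — BAD: Δcyc=0≠L

first_bad_hop = 3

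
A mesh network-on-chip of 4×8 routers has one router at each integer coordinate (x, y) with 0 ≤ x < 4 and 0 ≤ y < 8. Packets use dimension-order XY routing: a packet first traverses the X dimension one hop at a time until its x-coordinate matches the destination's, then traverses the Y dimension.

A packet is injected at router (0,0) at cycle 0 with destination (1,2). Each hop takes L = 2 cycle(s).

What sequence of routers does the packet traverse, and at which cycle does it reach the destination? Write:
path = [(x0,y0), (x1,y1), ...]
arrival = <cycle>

path = [(0,0), (1,0), (1,1), (1,2)]
arrival = 6

#0 — 0,0 | c0
#1 — 1,0 | c2 | E
#2 — 1,1 | c4 | N
#3 — 1,2 | c6 | N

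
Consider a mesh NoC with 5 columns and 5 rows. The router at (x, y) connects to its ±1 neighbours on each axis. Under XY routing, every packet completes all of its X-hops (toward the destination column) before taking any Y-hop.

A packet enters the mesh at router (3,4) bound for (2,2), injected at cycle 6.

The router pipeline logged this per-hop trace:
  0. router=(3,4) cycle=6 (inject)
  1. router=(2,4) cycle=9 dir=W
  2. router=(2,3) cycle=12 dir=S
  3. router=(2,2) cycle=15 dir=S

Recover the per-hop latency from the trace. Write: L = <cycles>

Δcyc across hop 0→1: 9 − 6 = 3.
Each hop adds L, hence L = 3.

L = 3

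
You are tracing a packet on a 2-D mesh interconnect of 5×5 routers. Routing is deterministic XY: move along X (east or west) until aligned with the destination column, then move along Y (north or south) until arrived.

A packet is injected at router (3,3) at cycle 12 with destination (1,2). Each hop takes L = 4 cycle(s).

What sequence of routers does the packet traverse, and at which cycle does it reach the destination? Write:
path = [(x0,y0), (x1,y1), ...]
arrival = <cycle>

path = [(3,3), (2,3), (1,3), (1,2)]
arrival = 24

#0 — 3,3 | c12
#1 — 2,3 | c16 | W
#2 — 1,3 | c20 | W
#3 — 1,2 | c24 | S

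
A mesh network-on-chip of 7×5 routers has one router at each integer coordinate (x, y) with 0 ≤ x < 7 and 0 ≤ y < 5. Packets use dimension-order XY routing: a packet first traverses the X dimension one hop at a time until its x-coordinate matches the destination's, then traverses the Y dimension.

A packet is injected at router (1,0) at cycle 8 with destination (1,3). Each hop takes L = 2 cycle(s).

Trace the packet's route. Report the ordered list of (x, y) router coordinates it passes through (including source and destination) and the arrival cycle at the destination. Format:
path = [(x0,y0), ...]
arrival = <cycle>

src (1,0)  cyc=8
N→(1,1)  cyc=10
N→(1,2)  cyc=12
N→(1,3)  cyc=14

path = [(1,0), (1,1), (1,2), (1,3)]
arrival = 14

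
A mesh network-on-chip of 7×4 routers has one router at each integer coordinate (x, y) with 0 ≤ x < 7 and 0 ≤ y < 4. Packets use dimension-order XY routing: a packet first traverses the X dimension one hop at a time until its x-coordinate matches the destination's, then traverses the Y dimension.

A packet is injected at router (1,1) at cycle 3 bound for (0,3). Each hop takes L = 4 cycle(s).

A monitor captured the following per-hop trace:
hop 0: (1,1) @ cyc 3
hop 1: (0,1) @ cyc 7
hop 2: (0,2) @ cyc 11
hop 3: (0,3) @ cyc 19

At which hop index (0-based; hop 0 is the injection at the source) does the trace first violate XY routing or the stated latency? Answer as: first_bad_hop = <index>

first_bad_hop = 3

[1] (-1,+0) / 4c ⇒ ok
[2] (+0,+1) / 4c ⇒ ok
[3] (+0,+1) / 8c ⇒ BAD: Δcyc=8≠L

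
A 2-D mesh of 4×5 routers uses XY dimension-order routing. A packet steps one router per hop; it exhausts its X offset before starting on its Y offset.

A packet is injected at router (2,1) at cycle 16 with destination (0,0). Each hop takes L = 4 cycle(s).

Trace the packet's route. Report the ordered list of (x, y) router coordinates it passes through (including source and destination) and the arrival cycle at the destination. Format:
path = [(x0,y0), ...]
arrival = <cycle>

path = [(2,1), (1,1), (0,1), (0,0)]
arrival = 28

#0 — 2,1 | c16
#1 — 1,1 | c20 | W
#2 — 0,1 | c24 | W
#3 — 0,0 | c28 | S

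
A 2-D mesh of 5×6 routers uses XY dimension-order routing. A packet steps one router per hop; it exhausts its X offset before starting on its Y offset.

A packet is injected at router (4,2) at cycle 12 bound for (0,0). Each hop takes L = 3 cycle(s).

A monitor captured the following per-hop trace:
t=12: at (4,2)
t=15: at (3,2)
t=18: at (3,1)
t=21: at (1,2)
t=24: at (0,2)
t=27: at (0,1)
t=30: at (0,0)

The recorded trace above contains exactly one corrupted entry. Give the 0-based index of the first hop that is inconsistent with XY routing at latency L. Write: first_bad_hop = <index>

[1] (-1,+0) / 3c ⇒ ok
[2] (+0,-1) / 3c ⇒ BAD: Y-move but x=3≠0

first_bad_hop = 2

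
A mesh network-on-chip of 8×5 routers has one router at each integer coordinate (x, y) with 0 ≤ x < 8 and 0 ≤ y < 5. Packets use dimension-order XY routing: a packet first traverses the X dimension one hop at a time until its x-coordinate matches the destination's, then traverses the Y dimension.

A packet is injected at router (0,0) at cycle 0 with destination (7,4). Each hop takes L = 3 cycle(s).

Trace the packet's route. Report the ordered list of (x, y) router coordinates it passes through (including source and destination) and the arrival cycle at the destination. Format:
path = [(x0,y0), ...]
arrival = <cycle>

#0 — 0,0 | c0
#1 — 1,0 | c3 | E
#2 — 2,0 | c6 | E
#3 — 3,0 | c9 | E
#4 — 4,0 | c12 | E
#5 — 5,0 | c15 | E
#6 — 6,0 | c18 | E
#7 — 7,0 | c21 | E
#8 — 7,1 | c24 | N
#9 — 7,2 | c27 | N
#10 — 7,3 | c30 | N
#11 — 7,4 | c33 | N

path = [(0,0), (1,0), (2,0), (3,0), (4,0), (5,0), (6,0), (7,0), (7,1), (7,2), (7,3), (7,4)]
arrival = 33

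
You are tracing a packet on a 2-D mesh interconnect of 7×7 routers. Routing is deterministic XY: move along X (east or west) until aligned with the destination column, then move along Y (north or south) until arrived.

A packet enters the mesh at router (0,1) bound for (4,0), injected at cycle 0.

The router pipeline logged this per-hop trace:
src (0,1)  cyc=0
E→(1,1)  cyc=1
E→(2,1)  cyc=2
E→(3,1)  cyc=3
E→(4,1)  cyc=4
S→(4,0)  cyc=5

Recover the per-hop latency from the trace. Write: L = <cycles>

Δcyc across hop 0→1: 1 − 0 = 1.
Each hop adds L, hence L = 1.

L = 1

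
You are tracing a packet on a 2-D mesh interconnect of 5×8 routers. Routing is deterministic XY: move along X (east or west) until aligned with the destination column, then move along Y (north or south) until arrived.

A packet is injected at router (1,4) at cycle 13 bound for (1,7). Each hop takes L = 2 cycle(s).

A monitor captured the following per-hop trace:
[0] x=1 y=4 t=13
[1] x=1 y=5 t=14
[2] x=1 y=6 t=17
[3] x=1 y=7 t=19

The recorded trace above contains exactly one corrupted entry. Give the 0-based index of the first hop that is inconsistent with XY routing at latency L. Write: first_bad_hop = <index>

  1: Δx=+0 Δy=+1 Δt=1 [BAD: Δcyc=1≠L]

first_bad_hop = 1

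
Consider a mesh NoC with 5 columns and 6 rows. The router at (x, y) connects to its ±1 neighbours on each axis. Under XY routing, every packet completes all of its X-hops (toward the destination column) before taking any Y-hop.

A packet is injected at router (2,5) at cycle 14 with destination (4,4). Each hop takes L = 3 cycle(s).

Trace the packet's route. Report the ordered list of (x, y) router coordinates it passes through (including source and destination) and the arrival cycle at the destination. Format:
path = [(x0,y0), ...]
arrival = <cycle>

  0. router=(2,5) cycle=14 (inject)
  1. router=(3,5) cycle=17 dir=E
  2. router=(4,5) cycle=20 dir=E
  3. router=(4,4) cycle=23 dir=S

path = [(2,5), (3,5), (4,5), (4,4)]
arrival = 23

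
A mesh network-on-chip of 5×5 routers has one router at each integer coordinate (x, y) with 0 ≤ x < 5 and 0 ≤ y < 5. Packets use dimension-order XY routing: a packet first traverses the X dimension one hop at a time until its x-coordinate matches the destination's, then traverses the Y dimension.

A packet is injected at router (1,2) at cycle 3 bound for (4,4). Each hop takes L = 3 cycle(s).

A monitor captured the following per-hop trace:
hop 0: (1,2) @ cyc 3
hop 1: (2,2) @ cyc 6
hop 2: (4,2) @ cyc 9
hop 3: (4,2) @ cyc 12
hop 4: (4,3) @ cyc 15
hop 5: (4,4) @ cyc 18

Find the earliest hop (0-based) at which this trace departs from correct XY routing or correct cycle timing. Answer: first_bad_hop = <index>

[1] (+1,+0) / 3c ⇒ ok
[2] (+2,+0) / 3c ⇒ BAD: non-unit step

first_bad_hop = 2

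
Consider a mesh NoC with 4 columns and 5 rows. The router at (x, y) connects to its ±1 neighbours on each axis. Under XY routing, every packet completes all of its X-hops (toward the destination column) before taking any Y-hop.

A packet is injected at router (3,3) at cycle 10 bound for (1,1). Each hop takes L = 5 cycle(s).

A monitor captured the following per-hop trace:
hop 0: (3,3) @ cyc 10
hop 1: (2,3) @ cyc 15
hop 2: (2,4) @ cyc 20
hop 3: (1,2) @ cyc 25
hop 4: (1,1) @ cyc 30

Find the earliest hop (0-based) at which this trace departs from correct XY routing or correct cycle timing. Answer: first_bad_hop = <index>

[1] (-1,+0) / 5c ⇒ ok
[2] (+0,+1) / 5c ⇒ BAD: Y-move but x=2≠1

first_bad_hop = 2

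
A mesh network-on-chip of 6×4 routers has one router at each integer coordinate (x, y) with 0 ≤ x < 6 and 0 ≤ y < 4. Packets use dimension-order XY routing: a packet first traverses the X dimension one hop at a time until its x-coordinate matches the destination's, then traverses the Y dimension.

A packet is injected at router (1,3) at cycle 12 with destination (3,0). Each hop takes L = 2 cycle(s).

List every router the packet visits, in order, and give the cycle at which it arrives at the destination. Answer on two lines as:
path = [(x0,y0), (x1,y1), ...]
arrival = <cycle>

path = [(1,3), (2,3), (3,3), (3,2), (3,1), (3,0)]
arrival = 22

[0] x=1 y=3 t=12
[1] x=2 y=3 t=14 →E
[2] x=3 y=3 t=16 →E
[3] x=3 y=2 t=18 →S
[4] x=3 y=1 t=20 →S
[5] x=3 y=0 t=22 →S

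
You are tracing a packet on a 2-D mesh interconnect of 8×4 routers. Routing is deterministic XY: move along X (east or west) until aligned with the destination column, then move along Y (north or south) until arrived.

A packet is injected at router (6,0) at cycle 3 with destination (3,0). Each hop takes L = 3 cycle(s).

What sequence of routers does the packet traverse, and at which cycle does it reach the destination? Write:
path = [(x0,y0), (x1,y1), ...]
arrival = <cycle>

hop 0: (6,0) @ cyc 3
hop 1: (5,0) @ cyc 6  [W]
hop 2: (4,0) @ cyc 9  [W]
hop 3: (3,0) @ cyc 12  [W]

path = [(6,0), (5,0), (4,0), (3,0)]
arrival = 12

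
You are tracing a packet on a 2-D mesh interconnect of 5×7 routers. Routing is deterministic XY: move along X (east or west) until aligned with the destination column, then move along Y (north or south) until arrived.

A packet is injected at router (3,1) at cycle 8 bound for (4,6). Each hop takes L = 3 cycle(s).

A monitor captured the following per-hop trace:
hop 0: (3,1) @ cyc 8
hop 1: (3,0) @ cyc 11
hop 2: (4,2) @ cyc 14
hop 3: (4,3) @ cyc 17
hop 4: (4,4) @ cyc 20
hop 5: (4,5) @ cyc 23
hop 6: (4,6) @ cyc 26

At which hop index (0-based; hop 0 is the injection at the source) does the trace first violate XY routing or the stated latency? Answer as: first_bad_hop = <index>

check 1→ d=(0,-1) cyc+3: BAD: Y-move but x=3≠4

first_bad_hop = 1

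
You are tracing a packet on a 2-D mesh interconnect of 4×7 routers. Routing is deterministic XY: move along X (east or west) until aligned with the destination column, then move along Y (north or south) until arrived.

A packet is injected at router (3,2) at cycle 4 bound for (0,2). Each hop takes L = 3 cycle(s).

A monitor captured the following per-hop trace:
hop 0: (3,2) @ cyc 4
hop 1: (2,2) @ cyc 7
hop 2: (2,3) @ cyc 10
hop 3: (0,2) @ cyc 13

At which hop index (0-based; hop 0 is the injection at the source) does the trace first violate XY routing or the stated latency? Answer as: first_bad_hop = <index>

first_bad_hop = 2

check 1→ d=(-1,0) cyc+3: ok
check 2→ d=(0,1) cyc+3: BAD: Y-move but x=2≠0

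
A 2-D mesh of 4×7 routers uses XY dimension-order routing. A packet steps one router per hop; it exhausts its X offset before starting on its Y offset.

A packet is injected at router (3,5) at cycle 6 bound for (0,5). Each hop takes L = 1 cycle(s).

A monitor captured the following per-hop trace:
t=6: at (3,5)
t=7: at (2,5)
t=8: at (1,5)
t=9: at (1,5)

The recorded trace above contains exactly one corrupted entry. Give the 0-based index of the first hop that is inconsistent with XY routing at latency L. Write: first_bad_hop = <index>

  1: Δx=-1 Δy=+0 Δt=1 [ok]
  2: Δx=-1 Δy=+0 Δt=1 [ok]
  3: Δx=+0 Δy=+0 Δt=1 [BAD: non-unit step]

first_bad_hop = 3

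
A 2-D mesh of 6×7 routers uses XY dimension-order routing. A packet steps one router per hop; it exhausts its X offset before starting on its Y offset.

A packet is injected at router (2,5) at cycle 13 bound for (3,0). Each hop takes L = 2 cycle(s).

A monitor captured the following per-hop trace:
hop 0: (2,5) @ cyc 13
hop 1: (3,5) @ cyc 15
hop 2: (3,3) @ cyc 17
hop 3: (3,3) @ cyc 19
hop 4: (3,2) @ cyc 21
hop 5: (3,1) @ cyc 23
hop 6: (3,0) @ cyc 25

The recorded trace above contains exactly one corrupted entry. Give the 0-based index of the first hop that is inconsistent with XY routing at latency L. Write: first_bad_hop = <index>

[1] (+1,+0) / 2c ⇒ ok
[2] (+0,-2) / 2c ⇒ BAD: non-unit step

first_bad_hop = 2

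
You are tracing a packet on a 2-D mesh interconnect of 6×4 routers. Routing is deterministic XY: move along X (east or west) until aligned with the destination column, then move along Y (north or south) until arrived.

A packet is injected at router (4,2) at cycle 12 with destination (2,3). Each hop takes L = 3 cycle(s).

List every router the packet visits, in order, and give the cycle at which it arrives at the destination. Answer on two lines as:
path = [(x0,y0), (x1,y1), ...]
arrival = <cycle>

#0 — 4,2 | c12
#1 — 3,2 | c15 | W
#2 — 2,2 | c18 | W
#3 — 2,3 | c21 | N

path = [(4,2), (3,2), (2,2), (2,3)]
arrival = 21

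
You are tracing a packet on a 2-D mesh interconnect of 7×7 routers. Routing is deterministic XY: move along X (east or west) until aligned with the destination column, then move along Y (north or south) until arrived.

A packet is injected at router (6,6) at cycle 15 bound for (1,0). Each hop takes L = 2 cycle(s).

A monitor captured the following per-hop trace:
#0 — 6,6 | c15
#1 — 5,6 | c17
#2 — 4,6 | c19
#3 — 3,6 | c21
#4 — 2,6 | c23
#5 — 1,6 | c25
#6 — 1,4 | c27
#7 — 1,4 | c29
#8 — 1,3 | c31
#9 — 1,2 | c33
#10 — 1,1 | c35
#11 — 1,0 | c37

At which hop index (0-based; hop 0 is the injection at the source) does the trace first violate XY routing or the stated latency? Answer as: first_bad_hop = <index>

first_bad_hop = 6

  1: Δx=-1 Δy=+0 Δt=2 [ok]
  2: Δx=-1 Δy=+0 Δt=2 [ok]
  3: Δx=-1 Δy=+0 Δt=2 [ok]
  4: Δx=-1 Δy=+0 Δt=2 [ok]
  5: Δx=-1 Δy=+0 Δt=2 [ok]
  6: Δx=+0 Δy=-2 Δt=2 [BAD: non-unit step]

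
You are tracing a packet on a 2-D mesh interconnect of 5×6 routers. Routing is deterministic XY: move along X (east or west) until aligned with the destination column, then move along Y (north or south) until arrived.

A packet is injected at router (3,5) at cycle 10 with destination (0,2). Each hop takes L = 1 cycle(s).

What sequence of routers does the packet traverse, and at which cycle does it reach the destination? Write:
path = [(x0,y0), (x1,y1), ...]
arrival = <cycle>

[0] x=3 y=5 t=10
[1] x=2 y=5 t=11 →W
[2] x=1 y=5 t=12 →W
[3] x=0 y=5 t=13 →W
[4] x=0 y=4 t=14 →S
[5] x=0 y=3 t=15 →S
[6] x=0 y=2 t=16 →S

path = [(3,5), (2,5), (1,5), (0,5), (0,4), (0,3), (0,2)]
arrival = 16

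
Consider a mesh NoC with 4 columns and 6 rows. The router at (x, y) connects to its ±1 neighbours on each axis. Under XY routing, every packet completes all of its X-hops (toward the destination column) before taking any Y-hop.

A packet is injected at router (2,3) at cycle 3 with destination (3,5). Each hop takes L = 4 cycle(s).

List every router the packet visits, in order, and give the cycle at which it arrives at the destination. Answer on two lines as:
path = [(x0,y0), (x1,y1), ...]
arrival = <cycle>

[0] x=2 y=3 t=3
[1] x=3 y=3 t=7 →E
[2] x=3 y=4 t=11 →N
[3] x=3 y=5 t=15 →N

path = [(2,3), (3,3), (3,4), (3,5)]
arrival = 15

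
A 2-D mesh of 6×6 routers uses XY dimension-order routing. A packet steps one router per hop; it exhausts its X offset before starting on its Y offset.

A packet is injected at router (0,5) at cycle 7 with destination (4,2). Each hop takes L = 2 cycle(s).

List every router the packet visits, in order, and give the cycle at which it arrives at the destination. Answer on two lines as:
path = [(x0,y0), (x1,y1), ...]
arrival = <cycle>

#0 — 0,5 | c7
#1 — 1,5 | c9 | E
#2 — 2,5 | c11 | E
#3 — 3,5 | c13 | E
#4 — 4,5 | c15 | E
#5 — 4,4 | c17 | S
#6 — 4,3 | c19 | S
#7 — 4,2 | c21 | S

path = [(0,5), (1,5), (2,5), (3,5), (4,5), (4,4), (4,3), (4,2)]
arrival = 21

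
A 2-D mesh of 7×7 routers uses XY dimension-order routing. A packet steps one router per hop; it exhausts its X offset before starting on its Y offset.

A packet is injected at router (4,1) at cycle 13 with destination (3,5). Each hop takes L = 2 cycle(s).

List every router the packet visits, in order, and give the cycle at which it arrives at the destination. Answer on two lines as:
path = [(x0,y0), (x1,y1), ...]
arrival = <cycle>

path = [(4,1), (3,1), (3,2), (3,3), (3,4), (3,5)]
arrival = 23

  0. router=(4,1) cycle=13 (inject)
  1. router=(3,1) cycle=15 dir=W
  2. router=(3,2) cycle=17 dir=N
  3. router=(3,3) cycle=19 dir=N
  4. router=(3,4) cycle=21 dir=N
  5. router=(3,5) cycle=23 dir=N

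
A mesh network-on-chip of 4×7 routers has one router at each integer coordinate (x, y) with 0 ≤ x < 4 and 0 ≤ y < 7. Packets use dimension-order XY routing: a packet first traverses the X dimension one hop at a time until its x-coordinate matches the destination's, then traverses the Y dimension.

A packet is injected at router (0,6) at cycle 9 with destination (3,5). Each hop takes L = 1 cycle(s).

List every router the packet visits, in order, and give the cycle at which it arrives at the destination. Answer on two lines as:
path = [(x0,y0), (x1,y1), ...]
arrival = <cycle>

path = [(0,6), (1,6), (2,6), (3,6), (3,5)]
arrival = 13

hop 0: (0,6) @ cyc 9
hop 1: (1,6) @ cyc 10  [E]
hop 2: (2,6) @ cyc 11  [E]
hop 3: (3,6) @ cyc 12  [E]
hop 4: (3,5) @ cyc 13  [S]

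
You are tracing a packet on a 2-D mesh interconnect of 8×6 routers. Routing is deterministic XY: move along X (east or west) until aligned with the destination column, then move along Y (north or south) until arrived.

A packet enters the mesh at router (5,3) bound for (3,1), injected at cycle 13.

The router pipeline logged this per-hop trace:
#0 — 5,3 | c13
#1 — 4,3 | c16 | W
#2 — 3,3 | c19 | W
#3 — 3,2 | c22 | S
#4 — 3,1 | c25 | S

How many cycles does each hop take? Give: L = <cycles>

L = 3

Between hops 0 and 1 the cycle counter advances 16 − 13 = 3.
Each hop adds L, hence L = 3.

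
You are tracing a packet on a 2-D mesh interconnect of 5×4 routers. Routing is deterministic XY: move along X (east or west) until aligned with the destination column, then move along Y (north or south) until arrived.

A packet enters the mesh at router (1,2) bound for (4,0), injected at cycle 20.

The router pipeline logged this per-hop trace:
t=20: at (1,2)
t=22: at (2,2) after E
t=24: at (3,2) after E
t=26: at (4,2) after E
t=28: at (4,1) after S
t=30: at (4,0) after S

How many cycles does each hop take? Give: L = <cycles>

L = 2

Δcyc across hop 0→1: 22 − 20 = 2.
One hop costs L cycles, so L = 2.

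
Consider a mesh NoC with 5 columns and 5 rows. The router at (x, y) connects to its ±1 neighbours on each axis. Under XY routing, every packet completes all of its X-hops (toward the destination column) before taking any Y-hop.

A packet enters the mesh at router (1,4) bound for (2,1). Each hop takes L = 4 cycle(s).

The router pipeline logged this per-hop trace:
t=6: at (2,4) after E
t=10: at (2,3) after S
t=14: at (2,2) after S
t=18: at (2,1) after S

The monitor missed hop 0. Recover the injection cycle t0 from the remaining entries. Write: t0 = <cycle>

t0 = 2

Hop 1 reached at cycle 6; hop k is at t0 + k·L.
So t0 = 6 − 1·4 = 2.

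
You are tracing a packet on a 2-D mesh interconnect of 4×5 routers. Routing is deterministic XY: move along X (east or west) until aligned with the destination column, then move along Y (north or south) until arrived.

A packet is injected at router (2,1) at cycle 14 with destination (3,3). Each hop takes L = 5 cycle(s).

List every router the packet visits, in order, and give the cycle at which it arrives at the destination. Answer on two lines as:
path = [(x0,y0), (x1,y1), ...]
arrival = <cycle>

hop 0: (2,1) @ cyc 14
hop 1: (3,1) @ cyc 19  [E]
hop 2: (3,2) @ cyc 24  [N]
hop 3: (3,3) @ cyc 29  [N]

path = [(2,1), (3,1), (3,2), (3,3)]
arrival = 29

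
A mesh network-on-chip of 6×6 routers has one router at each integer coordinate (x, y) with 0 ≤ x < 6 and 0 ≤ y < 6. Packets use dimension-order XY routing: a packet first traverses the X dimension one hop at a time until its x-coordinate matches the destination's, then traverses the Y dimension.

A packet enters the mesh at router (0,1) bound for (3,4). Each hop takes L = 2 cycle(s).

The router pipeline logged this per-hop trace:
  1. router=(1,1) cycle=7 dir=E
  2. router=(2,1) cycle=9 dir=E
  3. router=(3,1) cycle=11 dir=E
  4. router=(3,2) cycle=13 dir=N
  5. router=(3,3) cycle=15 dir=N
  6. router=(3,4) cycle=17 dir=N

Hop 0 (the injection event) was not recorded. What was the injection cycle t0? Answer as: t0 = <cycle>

t0 = 5

The first recorded entry is hop 1 at cycle 7.
So t0 = 7 − 1·2 = 5.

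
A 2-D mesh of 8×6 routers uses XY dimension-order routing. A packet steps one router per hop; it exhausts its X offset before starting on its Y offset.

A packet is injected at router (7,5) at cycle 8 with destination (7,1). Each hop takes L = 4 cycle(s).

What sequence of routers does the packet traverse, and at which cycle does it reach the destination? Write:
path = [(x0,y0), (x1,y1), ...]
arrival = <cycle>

path = [(7,5), (7,4), (7,3), (7,2), (7,1)]
arrival = 24

hop 0: (7,5) @ cyc 8
hop 1: (7,4) @ cyc 12  [S]
hop 2: (7,3) @ cyc 16  [S]
hop 3: (7,2) @ cyc 20  [S]
hop 4: (7,1) @ cyc 24  [S]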